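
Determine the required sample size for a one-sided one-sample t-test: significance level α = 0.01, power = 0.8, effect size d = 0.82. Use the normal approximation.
n = 15

Sample size formula (one-sample t-test, normal approximation):
n = ((z_α + z_β) / d)²

z_α = 2.326 (for α = 0.01, one-sided)
z_β = 0.842 (for power = 0.8)
d = 0.82

n = ((2.326 + 0.842) / 0.82)²
n = (3.863)²
n ≈ 14.92
Round up to the next whole number: n = 15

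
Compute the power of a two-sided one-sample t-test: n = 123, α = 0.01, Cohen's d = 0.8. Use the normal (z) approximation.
Power ≈ 1.00

Power calculation (one-sample t-test, normal approximation):
z_β = d · √n - z_{α/2}
z_β = 0.8 · √123 - 2.576
z_β = 0.8 · 11.091 - 2.576
z_β = 6.297

Power = Φ(z_β) = Φ(6.297) ≈ 1.000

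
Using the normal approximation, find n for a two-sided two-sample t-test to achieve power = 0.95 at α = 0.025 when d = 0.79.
n = 49 per group

Sample size formula (two-sample t-test, normal approximation):
n = 2 · ((z_{α/2} + z_β) / d)²

z_{α/2} = 2.241 (for α = 0.025, two-sided)
z_β = 1.645 (for power = 0.95)
d = 0.79

n = 2 · ((2.241 + 1.645) / 0.79)²
n = 2 · (4.919)²
n ≈ 48.39
Round up to the next whole number: n = 49 per group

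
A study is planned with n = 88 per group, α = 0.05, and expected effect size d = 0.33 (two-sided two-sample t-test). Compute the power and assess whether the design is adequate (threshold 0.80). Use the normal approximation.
Power ≈ 0.59; the study is underpowered (power < 0.80)

Power calculation (two-sample t-test, normal approximation):
z_β = d · √(n/2) - z_{α/2}
z_β = 0.33 · √(88/2) - 1.960
z_β = 0.33 · 6.633 - 1.960
z_β = 0.229

Power = Φ(z_β) = Φ(0.229) ≈ 0.591

Effect size d = 0.33 is small by Cohen's convention (0.2/0.5/0.8).

Threshold: power ≥ 0.80 is conventionally adequate.
Power ≈ 0.59 → the study is underpowered (power < 0.80).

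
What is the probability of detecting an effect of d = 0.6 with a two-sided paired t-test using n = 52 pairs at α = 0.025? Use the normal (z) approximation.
Power ≈ 0.98

Power calculation (paired t-test, normal approximation):
z_β = d · √n - z_{α/2}
z_β = 0.6 · √52 - 2.241
z_β = 0.6 · 7.211 - 2.241
z_β = 2.085

Power = Φ(z_β) = Φ(2.085) ≈ 0.981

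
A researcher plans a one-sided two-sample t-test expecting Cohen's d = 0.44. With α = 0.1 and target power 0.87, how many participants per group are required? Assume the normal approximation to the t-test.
n = 60 per group

Sample size formula (two-sample t-test, normal approximation):
n = 2 · ((z_α + z_β) / d)²

z_α = 1.282 (for α = 0.1, one-sided)
z_β = 1.126 (for power = 0.87)
d = 0.44

n = 2 · ((1.282 + 1.126) / 0.44)²
n = 2 · (5.473)²
n ≈ 59.91
Round up to the next whole number: n = 60 per group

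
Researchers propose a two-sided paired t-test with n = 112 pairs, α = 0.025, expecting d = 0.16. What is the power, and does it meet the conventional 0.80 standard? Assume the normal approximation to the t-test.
Power ≈ 0.29; the study is underpowered (power < 0.80)

Power calculation (paired t-test, normal approximation):
z_β = d · √n - z_{α/2}
z_β = 0.16 · √112 - 2.241
z_β = 0.16 · 10.583 - 2.241
z_β = -0.548

Power = Φ(z_β) = Φ(-0.548) ≈ 0.292

Effect size d = 0.16 is very small by Cohen's convention (0.2/0.5/0.8).

Threshold: power ≥ 0.80 is conventionally adequate.
Power ≈ 0.29 → the study is underpowered (power < 0.80).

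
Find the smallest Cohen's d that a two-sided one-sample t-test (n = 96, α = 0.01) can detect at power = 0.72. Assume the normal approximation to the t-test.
d ≈ 0.32

Minimum detectable effect (one-sample t-test, normal approximation):
d = (z_{α/2} + z_β) / √n
d = (2.576 + 0.583) / √96
d = 3.159 / 9.798
d ≈ 0.32

By Cohen's convention (0.2 small / 0.5 medium / 0.8 large): small effect.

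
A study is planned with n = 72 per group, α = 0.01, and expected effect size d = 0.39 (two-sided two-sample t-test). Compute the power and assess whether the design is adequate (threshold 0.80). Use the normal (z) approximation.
Power ≈ 0.41; the study is underpowered (power < 0.80)

Power calculation (two-sample t-test, normal approximation):
z_β = d · √(n/2) - z_{α/2}
z_β = 0.39 · √(72/2) - 2.576
z_β = 0.39 · 6.000 - 2.576
z_β = -0.236

Power = Φ(z_β) = Φ(-0.236) ≈ 0.407

Effect size d = 0.39 is small by Cohen's convention (0.2/0.5/0.8).

Threshold: power ≥ 0.80 is conventionally adequate.
Power ≈ 0.41 → the study is underpowered (power < 0.80).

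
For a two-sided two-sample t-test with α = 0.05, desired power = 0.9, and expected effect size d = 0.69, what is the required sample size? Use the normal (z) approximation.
n = 45 per group

Sample size formula (two-sample t-test, normal approximation):
n = 2 · ((z_{α/2} + z_β) / d)²

z_{α/2} = 1.960 (for α = 0.05, two-sided)
z_β = 1.282 (for power = 0.9)
d = 0.69

n = 2 · ((1.960 + 1.282) / 0.69)²
n = 2 · (4.699)²
n ≈ 44.16
Round up to the next whole number: n = 45 per group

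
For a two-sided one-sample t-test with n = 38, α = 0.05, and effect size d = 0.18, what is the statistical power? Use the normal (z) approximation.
Power ≈ 0.20

Power calculation (one-sample t-test, normal approximation):
z_β = d · √n - z_{α/2}
z_β = 0.18 · √38 - 1.960
z_β = 0.18 · 6.164 - 1.960
z_β = -0.850

Power = Φ(z_β) = Φ(-0.850) ≈ 0.198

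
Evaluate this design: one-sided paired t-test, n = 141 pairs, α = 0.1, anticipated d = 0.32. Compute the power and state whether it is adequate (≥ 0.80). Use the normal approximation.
Power ≈ 0.99; the study is adequately powered (power ≥ 0.80)

Power calculation (paired t-test, normal approximation):
z_β = d · √n - z_α
z_β = 0.32 · √141 - 1.282
z_β = 0.32 · 11.874 - 1.282
z_β = 2.518

Power = Φ(z_β) = Φ(2.518) ≈ 0.994

Effect size d = 0.32 is small by Cohen's convention (0.2/0.5/0.8).

Threshold: power ≥ 0.80 is conventionally adequate.
Power ≈ 0.99 → the study is adequately powered (power ≥ 0.80).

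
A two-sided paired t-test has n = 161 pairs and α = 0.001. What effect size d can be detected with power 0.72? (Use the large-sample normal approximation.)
d ≈ 0.31

Minimum detectable effect (paired t-test, normal approximation):
d = (z_{α/2} + z_β) / √n
d = (3.291 + 0.583) / √161
d = 3.873 / 12.689
d ≈ 0.31

By Cohen's convention (0.2 small / 0.5 medium / 0.8 large): small effect.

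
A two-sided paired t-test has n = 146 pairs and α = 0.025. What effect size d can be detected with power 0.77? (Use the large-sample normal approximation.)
d ≈ 0.25

Minimum detectable effect (paired t-test, normal approximation):
d = (z_{α/2} + z_β) / √n
d = (2.241 + 0.739) / √146
d = 2.980 / 12.083
d ≈ 0.25

By Cohen's convention (0.2 small / 0.5 medium / 0.8 large): small effect.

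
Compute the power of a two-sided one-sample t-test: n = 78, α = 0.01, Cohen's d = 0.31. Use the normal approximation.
Power ≈ 0.56

Power calculation (one-sample t-test, normal approximation):
z_β = d · √n - z_{α/2}
z_β = 0.31 · √78 - 2.576
z_β = 0.31 · 8.832 - 2.576
z_β = 0.162

Power = Φ(z_β) = Φ(0.162) ≈ 0.564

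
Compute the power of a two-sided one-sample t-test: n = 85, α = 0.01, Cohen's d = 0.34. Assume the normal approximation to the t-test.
Power ≈ 0.71

Power calculation (one-sample t-test, normal approximation):
z_β = d · √n - z_{α/2}
z_β = 0.34 · √85 - 2.576
z_β = 0.34 · 9.220 - 2.576
z_β = 0.559

Power = Φ(z_β) = Φ(0.559) ≈ 0.712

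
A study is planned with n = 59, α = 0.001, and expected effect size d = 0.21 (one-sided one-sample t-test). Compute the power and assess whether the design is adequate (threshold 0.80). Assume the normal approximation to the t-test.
Power ≈ 0.07; the study is underpowered (power < 0.80)

Power calculation (one-sample t-test, normal approximation):
z_β = d · √n - z_α
z_β = 0.21 · √59 - 3.090
z_β = 0.21 · 7.681 - 3.090
z_β = -1.477

Power = Φ(z_β) = Φ(-1.477) ≈ 0.070

Effect size d = 0.21 is small by Cohen's convention (0.2/0.5/0.8).

Threshold: power ≥ 0.80 is conventionally adequate.
Power ≈ 0.07 → the study is underpowered (power < 0.80).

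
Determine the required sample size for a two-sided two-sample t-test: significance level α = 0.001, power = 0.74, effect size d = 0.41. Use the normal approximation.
n = 185 per group

Sample size formula (two-sample t-test, normal approximation):
n = 2 · ((z_{α/2} + z_β) / d)²

z_{α/2} = 3.291 (for α = 0.001, two-sided)
z_β = 0.643 (for power = 0.74)
d = 0.41

n = 2 · ((3.291 + 0.643) / 0.41)²
n = 2 · (9.595)²
n ≈ 184.13
Round up to the next whole number: n = 185 per group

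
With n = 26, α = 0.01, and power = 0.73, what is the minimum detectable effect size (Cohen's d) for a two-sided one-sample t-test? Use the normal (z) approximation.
d ≈ 0.63

Minimum detectable effect (one-sample t-test, normal approximation):
d = (z_{α/2} + z_β) / √n
d = (2.576 + 0.613) / √26
d = 3.189 / 5.099
d ≈ 0.63

By Cohen's convention (0.2 small / 0.5 medium / 0.8 large): medium effect.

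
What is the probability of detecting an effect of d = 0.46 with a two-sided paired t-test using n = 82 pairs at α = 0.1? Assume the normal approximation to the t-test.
Power ≈ 0.99

Power calculation (paired t-test, normal approximation):
z_β = d · √n - z_{α/2}
z_β = 0.46 · √82 - 1.645
z_β = 0.46 · 9.055 - 1.645
z_β = 2.521

Power = Φ(z_β) = Φ(2.521) ≈ 0.994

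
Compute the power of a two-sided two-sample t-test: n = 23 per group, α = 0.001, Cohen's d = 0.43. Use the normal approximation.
Power ≈ 0.03

Power calculation (two-sample t-test, normal approximation):
z_β = d · √(n/2) - z_{α/2}
z_β = 0.43 · √(23/2) - 3.291
z_β = 0.43 · 3.391 - 3.291
z_β = -1.832

Power = Φ(z_β) = Φ(-1.832) ≈ 0.033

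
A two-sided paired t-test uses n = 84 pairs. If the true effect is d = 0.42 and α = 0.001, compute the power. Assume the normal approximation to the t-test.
Power ≈ 0.71

Power calculation (paired t-test, normal approximation):
z_β = d · √n - z_{α/2}
z_β = 0.42 · √84 - 3.291
z_β = 0.42 · 9.165 - 3.291
z_β = 0.559

Power = Φ(z_β) = Φ(0.559) ≈ 0.712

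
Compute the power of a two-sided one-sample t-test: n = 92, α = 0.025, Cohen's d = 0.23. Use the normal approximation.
Power ≈ 0.49

Power calculation (one-sample t-test, normal approximation):
z_β = d · √n - z_{α/2}
z_β = 0.23 · √92 - 2.241
z_β = 0.23 · 9.592 - 2.241
z_β = -0.035

Power = Φ(z_β) = Φ(-0.035) ≈ 0.486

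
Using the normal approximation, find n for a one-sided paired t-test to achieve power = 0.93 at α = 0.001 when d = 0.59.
n = 60 pairs

Sample size formula (paired t-test, normal approximation):
n = ((z_α + z_β) / d)²

z_α = 3.090 (for α = 0.001, one-sided)
z_β = 1.476 (for power = 0.93)
d = 0.59

n = ((3.090 + 1.476) / 0.59)²
n = (7.739)²
n ≈ 59.89
Round up to the next whole number: n = 60 pairs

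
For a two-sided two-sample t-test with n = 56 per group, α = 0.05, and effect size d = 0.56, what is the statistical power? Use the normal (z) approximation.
Power ≈ 0.84

Power calculation (two-sample t-test, normal approximation):
z_β = d · √(n/2) - z_{α/2}
z_β = 0.56 · √(56/2) - 1.960
z_β = 0.56 · 5.292 - 1.960
z_β = 1.003

Power = Φ(z_β) = Φ(1.003) ≈ 0.842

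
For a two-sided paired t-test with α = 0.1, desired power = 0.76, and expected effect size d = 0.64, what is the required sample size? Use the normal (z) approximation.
n = 14 pairs

Sample size formula (paired t-test, normal approximation):
n = ((z_{α/2} + z_β) / d)²

z_{α/2} = 1.645 (for α = 0.1, two-sided)
z_β = 0.706 (for power = 0.76)
d = 0.64

n = ((1.645 + 0.706) / 0.64)²
n = (3.673)²
n ≈ 13.49
Round up to the next whole number: n = 14 pairs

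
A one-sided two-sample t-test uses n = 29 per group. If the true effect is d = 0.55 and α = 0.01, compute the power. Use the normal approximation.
Power ≈ 0.41

Power calculation (two-sample t-test, normal approximation):
z_β = d · √(n/2) - z_α
z_β = 0.55 · √(29/2) - 2.326
z_β = 0.55 · 3.808 - 2.326
z_β = -0.232

Power = Φ(z_β) = Φ(-0.232) ≈ 0.408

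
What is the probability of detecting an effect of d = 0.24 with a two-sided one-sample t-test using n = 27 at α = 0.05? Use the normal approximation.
Power ≈ 0.24

Power calculation (one-sample t-test, normal approximation):
z_β = d · √n - z_{α/2}
z_β = 0.24 · √27 - 1.960
z_β = 0.24 · 5.196 - 1.960
z_β = -0.713

Power = Φ(z_β) = Φ(-0.713) ≈ 0.238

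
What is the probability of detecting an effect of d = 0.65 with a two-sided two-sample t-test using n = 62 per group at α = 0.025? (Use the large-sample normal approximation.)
Power ≈ 0.92

Power calculation (two-sample t-test, normal approximation):
z_β = d · √(n/2) - z_{α/2}
z_β = 0.65 · √(62/2) - 2.241
z_β = 0.65 · 5.568 - 2.241
z_β = 1.378

Power = Φ(z_β) = Φ(1.378) ≈ 0.916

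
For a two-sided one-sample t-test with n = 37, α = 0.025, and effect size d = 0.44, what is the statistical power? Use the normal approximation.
Power ≈ 0.67

Power calculation (one-sample t-test, normal approximation):
z_β = d · √n - z_{α/2}
z_β = 0.44 · √37 - 2.241
z_β = 0.44 · 6.083 - 2.241
z_β = 0.435

Power = Φ(z_β) = Φ(0.435) ≈ 0.668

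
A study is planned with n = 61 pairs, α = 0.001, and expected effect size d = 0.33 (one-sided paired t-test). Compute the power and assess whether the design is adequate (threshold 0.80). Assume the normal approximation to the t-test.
Power ≈ 0.30; the study is underpowered (power < 0.80)

Power calculation (paired t-test, normal approximation):
z_β = d · √n - z_α
z_β = 0.33 · √61 - 3.090
z_β = 0.33 · 7.810 - 3.090
z_β = -0.513

Power = Φ(z_β) = Φ(-0.513) ≈ 0.304

Effect size d = 0.33 is small by Cohen's convention (0.2/0.5/0.8).

Threshold: power ≥ 0.80 is conventionally adequate.
Power ≈ 0.30 → the study is underpowered (power < 0.80).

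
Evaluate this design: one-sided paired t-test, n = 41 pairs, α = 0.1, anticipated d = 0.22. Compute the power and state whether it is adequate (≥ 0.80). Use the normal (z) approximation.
Power ≈ 0.55; the study is underpowered (power < 0.80)

Power calculation (paired t-test, normal approximation):
z_β = d · √n - z_α
z_β = 0.22 · √41 - 1.282
z_β = 0.22 · 6.403 - 1.282
z_β = 0.127

Power = Φ(z_β) = Φ(0.127) ≈ 0.551

Effect size d = 0.22 is small by Cohen's convention (0.2/0.5/0.8).

Threshold: power ≥ 0.80 is conventionally adequate.
Power ≈ 0.55 → the study is underpowered (power < 0.80).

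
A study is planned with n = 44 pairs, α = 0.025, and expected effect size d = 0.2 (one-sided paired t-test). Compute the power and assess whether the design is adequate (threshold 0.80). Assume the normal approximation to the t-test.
Power ≈ 0.26; the study is underpowered (power < 0.80)

Power calculation (paired t-test, normal approximation):
z_β = d · √n - z_α
z_β = 0.2 · √44 - 1.960
z_β = 0.2 · 6.633 - 1.960
z_β = -0.633

Power = Φ(z_β) = Φ(-0.633) ≈ 0.263

Effect size d = 0.2 is small by Cohen's convention (0.2/0.5/0.8).

Threshold: power ≥ 0.80 is conventionally adequate.
Power ≈ 0.26 → the study is underpowered (power < 0.80).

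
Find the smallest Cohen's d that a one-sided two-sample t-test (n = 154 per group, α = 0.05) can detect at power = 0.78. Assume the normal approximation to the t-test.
d ≈ 0.28

Minimum detectable effect (two-sample t-test, normal approximation):
d = (z_α + z_β) / √(n/2)
d = (1.645 + 0.772) / √(154/2)
d = 2.417 / 8.775
d ≈ 0.28

By Cohen's convention (0.2 small / 0.5 medium / 0.8 large): small effect.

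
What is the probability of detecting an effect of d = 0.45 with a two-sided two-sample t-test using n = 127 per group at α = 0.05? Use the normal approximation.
Power ≈ 0.95

Power calculation (two-sample t-test, normal approximation):
z_β = d · √(n/2) - z_{α/2}
z_β = 0.45 · √(127/2) - 1.960
z_β = 0.45 · 7.969 - 1.960
z_β = 1.626

Power = Φ(z_β) = Φ(1.626) ≈ 0.948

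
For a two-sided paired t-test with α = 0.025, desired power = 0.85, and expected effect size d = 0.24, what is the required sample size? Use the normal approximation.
n = 187 pairs

Sample size formula (paired t-test, normal approximation):
n = ((z_{α/2} + z_β) / d)²

z_{α/2} = 2.241 (for α = 0.025, two-sided)
z_β = 1.036 (for power = 0.85)
d = 0.24

n = ((2.241 + 1.036) / 0.24)²
n = (13.654)²
n ≈ 186.43
Round up to the next whole number: n = 187 pairs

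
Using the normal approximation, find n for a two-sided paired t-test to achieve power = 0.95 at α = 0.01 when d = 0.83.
n = 26 pairs

Sample size formula (paired t-test, normal approximation):
n = ((z_{α/2} + z_β) / d)²

z_{α/2} = 2.576 (for α = 0.01, two-sided)
z_β = 1.645 (for power = 0.95)
d = 0.83

n = ((2.576 + 1.645) / 0.83)²
n = (5.086)²
n ≈ 25.87
Round up to the next whole number: n = 26 pairs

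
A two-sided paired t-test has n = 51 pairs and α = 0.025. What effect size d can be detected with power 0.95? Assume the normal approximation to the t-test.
d ≈ 0.54

Minimum detectable effect (paired t-test, normal approximation):
d = (z_{α/2} + z_β) / √n
d = (2.241 + 1.645) / √51
d = 3.886 / 7.141
d ≈ 0.54

By Cohen's convention (0.2 small / 0.5 medium / 0.8 large): medium effect.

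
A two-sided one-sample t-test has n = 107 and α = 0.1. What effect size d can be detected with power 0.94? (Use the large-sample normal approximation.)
d ≈ 0.31

Minimum detectable effect (one-sample t-test, normal approximation):
d = (z_{α/2} + z_β) / √n
d = (1.645 + 1.555) / √107
d = 3.200 / 10.344
d ≈ 0.31

By Cohen's convention (0.2 small / 0.5 medium / 0.8 large): small effect.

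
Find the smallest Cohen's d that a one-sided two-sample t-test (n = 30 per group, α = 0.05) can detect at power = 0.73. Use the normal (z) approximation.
d ≈ 0.58

Minimum detectable effect (two-sample t-test, normal approximation):
d = (z_α + z_β) / √(n/2)
d = (1.645 + 0.613) / √(30/2)
d = 2.258 / 3.873
d ≈ 0.58

By Cohen's convention (0.2 small / 0.5 medium / 0.8 large): medium effect.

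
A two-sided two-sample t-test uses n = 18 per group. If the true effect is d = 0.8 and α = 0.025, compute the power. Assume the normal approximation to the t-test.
Power ≈ 0.56

Power calculation (two-sample t-test, normal approximation):
z_β = d · √(n/2) - z_{α/2}
z_β = 0.8 · √(18/2) - 2.241
z_β = 0.8 · 3.000 - 2.241
z_β = 0.159

Power = Φ(z_β) = Φ(0.159) ≈ 0.563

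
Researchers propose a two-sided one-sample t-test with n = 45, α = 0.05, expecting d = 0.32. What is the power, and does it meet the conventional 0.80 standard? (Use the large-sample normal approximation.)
Power ≈ 0.57; the study is underpowered (power < 0.80)

Power calculation (one-sample t-test, normal approximation):
z_β = d · √n - z_{α/2}
z_β = 0.32 · √45 - 1.960
z_β = 0.32 · 6.708 - 1.960
z_β = 0.187

Power = Φ(z_β) = Φ(0.187) ≈ 0.574

Effect size d = 0.32 is small by Cohen's convention (0.2/0.5/0.8).

Threshold: power ≥ 0.80 is conventionally adequate.
Power ≈ 0.57 → the study is underpowered (power < 0.80).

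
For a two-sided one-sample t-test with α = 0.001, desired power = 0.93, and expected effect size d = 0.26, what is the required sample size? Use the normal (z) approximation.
n = 337

Sample size formula (one-sample t-test, normal approximation):
n = ((z_{α/2} + z_β) / d)²

z_{α/2} = 3.291 (for α = 0.001, two-sided)
z_β = 1.476 (for power = 0.93)
d = 0.26

n = ((3.291 + 1.476) / 0.26)²
n = (18.335)²
n ≈ 336.17
Round up to the next whole number: n = 337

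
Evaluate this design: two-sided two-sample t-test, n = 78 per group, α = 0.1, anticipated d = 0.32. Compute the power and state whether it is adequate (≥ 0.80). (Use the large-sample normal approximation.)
Power ≈ 0.64; the study is underpowered (power < 0.80)

Power calculation (two-sample t-test, normal approximation):
z_β = d · √(n/2) - z_{α/2}
z_β = 0.32 · √(78/2) - 1.645
z_β = 0.32 · 6.245 - 1.645
z_β = 0.354

Power = Φ(z_β) = Φ(0.354) ≈ 0.638

Effect size d = 0.32 is small by Cohen's convention (0.2/0.5/0.8).

Threshold: power ≥ 0.80 is conventionally adequate.
Power ≈ 0.64 → the study is underpowered (power < 0.80).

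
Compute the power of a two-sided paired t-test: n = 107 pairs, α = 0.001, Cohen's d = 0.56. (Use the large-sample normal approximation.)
Power ≈ 0.99

Power calculation (paired t-test, normal approximation):
z_β = d · √n - z_{α/2}
z_β = 0.56 · √107 - 3.291
z_β = 0.56 · 10.344 - 3.291
z_β = 2.502

Power = Φ(z_β) = Φ(2.502) ≈ 0.994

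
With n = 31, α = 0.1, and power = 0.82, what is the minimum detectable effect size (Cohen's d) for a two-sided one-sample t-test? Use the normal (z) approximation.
d ≈ 0.46

Minimum detectable effect (one-sample t-test, normal approximation):
d = (z_{α/2} + z_β) / √n
d = (1.645 + 0.915) / √31
d = 2.560 / 5.568
d ≈ 0.46

By Cohen's convention (0.2 small / 0.5 medium / 0.8 large): small effect.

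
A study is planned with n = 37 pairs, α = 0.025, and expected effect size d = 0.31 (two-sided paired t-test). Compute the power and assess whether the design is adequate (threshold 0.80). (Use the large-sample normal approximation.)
Power ≈ 0.36; the study is underpowered (power < 0.80)

Power calculation (paired t-test, normal approximation):
z_β = d · √n - z_{α/2}
z_β = 0.31 · √37 - 2.241
z_β = 0.31 · 6.083 - 2.241
z_β = -0.356

Power = Φ(z_β) = Φ(-0.356) ≈ 0.361

Effect size d = 0.31 is small by Cohen's convention (0.2/0.5/0.8).

Threshold: power ≥ 0.80 is conventionally adequate.
Power ≈ 0.36 → the study is underpowered (power < 0.80).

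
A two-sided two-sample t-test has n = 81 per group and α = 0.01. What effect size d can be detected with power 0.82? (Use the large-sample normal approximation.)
d ≈ 0.55

Minimum detectable effect (two-sample t-test, normal approximation):
d = (z_{α/2} + z_β) / √(n/2)
d = (2.576 + 0.915) / √(81/2)
d = 3.491 / 6.364
d ≈ 0.55

By Cohen's convention (0.2 small / 0.5 medium / 0.8 large): medium effect.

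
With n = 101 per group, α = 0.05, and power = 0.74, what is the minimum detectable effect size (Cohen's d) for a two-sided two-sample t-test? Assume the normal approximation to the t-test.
d ≈ 0.37

Minimum detectable effect (two-sample t-test, normal approximation):
d = (z_{α/2} + z_β) / √(n/2)
d = (1.960 + 0.643) / √(101/2)
d = 2.603 / 7.106
d ≈ 0.37

By Cohen's convention (0.2 small / 0.5 medium / 0.8 large): small effect.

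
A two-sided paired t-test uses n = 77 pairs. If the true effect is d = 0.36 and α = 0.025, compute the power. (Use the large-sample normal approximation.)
Power ≈ 0.82

Power calculation (paired t-test, normal approximation):
z_β = d · √n - z_{α/2}
z_β = 0.36 · √77 - 2.241
z_β = 0.36 · 8.775 - 2.241
z_β = 0.918

Power = Φ(z_β) = Φ(0.918) ≈ 0.821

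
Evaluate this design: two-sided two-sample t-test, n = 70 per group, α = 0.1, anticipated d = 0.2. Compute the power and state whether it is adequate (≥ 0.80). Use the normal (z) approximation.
Power ≈ 0.32; the study is underpowered (power < 0.80)

Power calculation (two-sample t-test, normal approximation):
z_β = d · √(n/2) - z_{α/2}
z_β = 0.2 · √(70/2) - 1.645
z_β = 0.2 · 5.916 - 1.645
z_β = -0.462

Power = Φ(z_β) = Φ(-0.462) ≈ 0.322

Effect size d = 0.2 is small by Cohen's convention (0.2/0.5/0.8).

Threshold: power ≥ 0.80 is conventionally adequate.
Power ≈ 0.32 → the study is underpowered (power < 0.80).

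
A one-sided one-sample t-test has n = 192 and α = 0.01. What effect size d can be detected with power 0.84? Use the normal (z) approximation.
d ≈ 0.24

Minimum detectable effect (one-sample t-test, normal approximation):
d = (z_α + z_β) / √n
d = (2.326 + 0.994) / √192
d = 3.321 / 13.856
d ≈ 0.24

By Cohen's convention (0.2 small / 0.5 medium / 0.8 large): small effect.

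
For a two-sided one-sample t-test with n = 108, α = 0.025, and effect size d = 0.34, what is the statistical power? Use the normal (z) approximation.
Power ≈ 0.90

Power calculation (one-sample t-test, normal approximation):
z_β = d · √n - z_{α/2}
z_β = 0.34 · √108 - 2.241
z_β = 0.34 · 10.392 - 2.241
z_β = 1.292

Power = Φ(z_β) = Φ(1.292) ≈ 0.902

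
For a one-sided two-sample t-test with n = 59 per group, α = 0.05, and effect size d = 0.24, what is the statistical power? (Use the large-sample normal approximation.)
Power ≈ 0.37

Power calculation (two-sample t-test, normal approximation):
z_β = d · √(n/2) - z_α
z_β = 0.24 · √(59/2) - 1.645
z_β = 0.24 · 5.431 - 1.645
z_β = -0.341

Power = Φ(z_β) = Φ(-0.341) ≈ 0.366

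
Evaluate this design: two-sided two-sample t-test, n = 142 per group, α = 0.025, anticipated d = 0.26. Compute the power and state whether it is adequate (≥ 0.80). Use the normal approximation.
Power ≈ 0.48; the study is underpowered (power < 0.80)

Power calculation (two-sample t-test, normal approximation):
z_β = d · √(n/2) - z_{α/2}
z_β = 0.26 · √(142/2) - 2.241
z_β = 0.26 · 8.426 - 2.241
z_β = -0.051

Power = Φ(z_β) = Φ(-0.051) ≈ 0.480

Effect size d = 0.26 is small by Cohen's convention (0.2/0.5/0.8).

Threshold: power ≥ 0.80 is conventionally adequate.
Power ≈ 0.48 → the study is underpowered (power < 0.80).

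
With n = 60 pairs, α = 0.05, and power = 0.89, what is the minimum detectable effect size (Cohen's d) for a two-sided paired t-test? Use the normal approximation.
d ≈ 0.41

Minimum detectable effect (paired t-test, normal approximation):
d = (z_{α/2} + z_β) / √n
d = (1.960 + 1.227) / √60
d = 3.186 / 7.746
d ≈ 0.41

By Cohen's convention (0.2 small / 0.5 medium / 0.8 large): small effect.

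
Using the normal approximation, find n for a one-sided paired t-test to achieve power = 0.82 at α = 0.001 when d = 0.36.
n = 124 pairs

Sample size formula (paired t-test, normal approximation):
n = ((z_α + z_β) / d)²

z_α = 3.090 (for α = 0.001, one-sided)
z_β = 0.915 (for power = 0.82)
d = 0.36

n = ((3.090 + 0.915) / 0.36)²
n = (11.125)²
n ≈ 123.77
Round up to the next whole number: n = 124 pairs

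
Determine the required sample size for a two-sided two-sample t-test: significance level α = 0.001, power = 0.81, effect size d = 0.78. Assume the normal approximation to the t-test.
n = 58 per group

Sample size formula (two-sample t-test, normal approximation):
n = 2 · ((z_{α/2} + z_β) / d)²

z_{α/2} = 3.291 (for α = 0.001, two-sided)
z_β = 0.878 (for power = 0.81)
d = 0.78

n = 2 · ((3.291 + 0.878) / 0.78)²
n = 2 · (5.345)²
n ≈ 57.14
Round up to the next whole number: n = 58 per group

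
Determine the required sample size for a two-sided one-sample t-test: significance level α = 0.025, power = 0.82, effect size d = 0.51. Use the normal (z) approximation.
n = 39

Sample size formula (one-sample t-test, normal approximation):
n = ((z_{α/2} + z_β) / d)²

z_{α/2} = 2.241 (for α = 0.025, two-sided)
z_β = 0.915 (for power = 0.82)
d = 0.51

n = ((2.241 + 0.915) / 0.51)²
n = (6.188)²
n ≈ 38.29
Round up to the next whole number: n = 39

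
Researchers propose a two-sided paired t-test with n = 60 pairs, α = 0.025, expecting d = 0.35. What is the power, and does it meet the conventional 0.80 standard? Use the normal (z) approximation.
Power ≈ 0.68; the study is underpowered (power < 0.80)

Power calculation (paired t-test, normal approximation):
z_β = d · √n - z_{α/2}
z_β = 0.35 · √60 - 2.241
z_β = 0.35 · 7.746 - 2.241
z_β = 0.470

Power = Φ(z_β) = Φ(0.470) ≈ 0.681

Effect size d = 0.35 is small by Cohen's convention (0.2/0.5/0.8).

Threshold: power ≥ 0.80 is conventionally adequate.
Power ≈ 0.68 → the study is underpowered (power < 0.80).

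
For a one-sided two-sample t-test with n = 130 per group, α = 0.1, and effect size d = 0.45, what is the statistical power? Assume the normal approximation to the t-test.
Power ≈ 0.99

Power calculation (two-sample t-test, normal approximation):
z_β = d · √(n/2) - z_α
z_β = 0.45 · √(130/2) - 1.282
z_β = 0.45 · 8.062 - 1.282
z_β = 2.346

Power = Φ(z_β) = Φ(2.346) ≈ 0.991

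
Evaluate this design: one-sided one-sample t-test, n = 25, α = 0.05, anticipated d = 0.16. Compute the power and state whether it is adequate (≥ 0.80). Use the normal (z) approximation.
Power ≈ 0.20; the study is underpowered (power < 0.80)

Power calculation (one-sample t-test, normal approximation):
z_β = d · √n - z_α
z_β = 0.16 · √25 - 1.645
z_β = 0.16 · 5.000 - 1.645
z_β = -0.845

Power = Φ(z_β) = Φ(-0.845) ≈ 0.199

Effect size d = 0.16 is very small by Cohen's convention (0.2/0.5/0.8).

Threshold: power ≥ 0.80 is conventionally adequate.
Power ≈ 0.20 → the study is underpowered (power < 0.80).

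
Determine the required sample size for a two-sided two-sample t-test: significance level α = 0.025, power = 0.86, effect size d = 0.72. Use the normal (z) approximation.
n = 43 per group

Sample size formula (two-sample t-test, normal approximation):
n = 2 · ((z_{α/2} + z_β) / d)²

z_{α/2} = 2.241 (for α = 0.025, two-sided)
z_β = 1.080 (for power = 0.86)
d = 0.72

n = 2 · ((2.241 + 1.080) / 0.72)²
n = 2 · (4.613)²
n ≈ 42.56
Round up to the next whole number: n = 43 per group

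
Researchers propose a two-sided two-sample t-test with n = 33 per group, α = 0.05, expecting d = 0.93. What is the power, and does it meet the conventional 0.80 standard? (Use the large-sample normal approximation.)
Power ≈ 0.97; the study is adequately powered (power ≥ 0.80)

Power calculation (two-sample t-test, normal approximation):
z_β = d · √(n/2) - z_{α/2}
z_β = 0.93 · √(33/2) - 1.960
z_β = 0.93 · 4.062 - 1.960
z_β = 1.818

Power = Φ(z_β) = Φ(1.818) ≈ 0.965

Effect size d = 0.93 is large by Cohen's convention (0.2/0.5/0.8).

Threshold: power ≥ 0.80 is conventionally adequate.
Power ≈ 0.97 → the study is adequately powered (power ≥ 0.80).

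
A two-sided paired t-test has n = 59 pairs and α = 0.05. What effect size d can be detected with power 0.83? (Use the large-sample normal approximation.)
d ≈ 0.38

Minimum detectable effect (paired t-test, normal approximation):
d = (z_{α/2} + z_β) / √n
d = (1.960 + 0.954) / √59
d = 2.914 / 7.681
d ≈ 0.38

By Cohen's convention (0.2 small / 0.5 medium / 0.8 large): small effect.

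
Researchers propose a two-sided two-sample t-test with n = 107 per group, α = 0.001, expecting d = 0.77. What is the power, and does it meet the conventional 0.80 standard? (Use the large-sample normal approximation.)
Power ≈ 0.99; the study is adequately powered (power ≥ 0.80)

Power calculation (two-sample t-test, normal approximation):
z_β = d · √(n/2) - z_{α/2}
z_β = 0.77 · √(107/2) - 3.291
z_β = 0.77 · 7.314 - 3.291
z_β = 2.342

Power = Φ(z_β) = Φ(2.342) ≈ 0.990

Effect size d = 0.77 is medium by Cohen's convention (0.2/0.5/0.8).

Threshold: power ≥ 0.80 is conventionally adequate.
Power ≈ 0.99 → the study is adequately powered (power ≥ 0.80).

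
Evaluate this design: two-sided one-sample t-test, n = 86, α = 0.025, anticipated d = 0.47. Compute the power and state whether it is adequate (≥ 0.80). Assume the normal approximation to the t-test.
Power ≈ 0.98; the study is adequately powered (power ≥ 0.80)

Power calculation (one-sample t-test, normal approximation):
z_β = d · √n - z_{α/2}
z_β = 0.47 · √86 - 2.241
z_β = 0.47 · 9.274 - 2.241
z_β = 2.117

Power = Φ(z_β) = Φ(2.117) ≈ 0.983

Effect size d = 0.47 is small by Cohen's convention (0.2/0.5/0.8).

Threshold: power ≥ 0.80 is conventionally adequate.
Power ≈ 0.98 → the study is adequately powered (power ≥ 0.80).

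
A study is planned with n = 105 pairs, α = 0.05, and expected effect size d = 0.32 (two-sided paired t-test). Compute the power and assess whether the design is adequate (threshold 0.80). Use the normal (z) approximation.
Power ≈ 0.91; the study is adequately powered (power ≥ 0.80)

Power calculation (paired t-test, normal approximation):
z_β = d · √n - z_{α/2}
z_β = 0.32 · √105 - 1.960
z_β = 0.32 · 10.247 - 1.960
z_β = 1.319

Power = Φ(z_β) = Φ(1.319) ≈ 0.906

Effect size d = 0.32 is small by Cohen's convention (0.2/0.5/0.8).

Threshold: power ≥ 0.80 is conventionally adequate.
Power ≈ 0.91 → the study is adequately powered (power ≥ 0.80).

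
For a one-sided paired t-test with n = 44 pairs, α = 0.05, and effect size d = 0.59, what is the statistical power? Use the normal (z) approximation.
Power ≈ 0.99

Power calculation (paired t-test, normal approximation):
z_β = d · √n - z_α
z_β = 0.59 · √44 - 1.645
z_β = 0.59 · 6.633 - 1.645
z_β = 2.269

Power = Φ(z_β) = Φ(2.269) ≈ 0.988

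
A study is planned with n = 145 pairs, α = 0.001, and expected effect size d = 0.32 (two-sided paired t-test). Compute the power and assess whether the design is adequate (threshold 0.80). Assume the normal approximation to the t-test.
Power ≈ 0.71; the study is underpowered (power < 0.80)

Power calculation (paired t-test, normal approximation):
z_β = d · √n - z_{α/2}
z_β = 0.32 · √145 - 3.291
z_β = 0.32 · 12.042 - 3.291
z_β = 0.563

Power = Φ(z_β) = Φ(0.563) ≈ 0.713

Effect size d = 0.32 is small by Cohen's convention (0.2/0.5/0.8).

Threshold: power ≥ 0.80 is conventionally adequate.
Power ≈ 0.71 → the study is underpowered (power < 0.80).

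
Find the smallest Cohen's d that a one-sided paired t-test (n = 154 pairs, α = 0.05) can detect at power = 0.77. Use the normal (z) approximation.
d ≈ 0.19

Minimum detectable effect (paired t-test, normal approximation):
d = (z_α + z_β) / √n
d = (1.645 + 0.739) / √154
d = 2.384 / 12.410
d ≈ 0.19

By Cohen's convention (0.2 small / 0.5 medium / 0.8 large): very small effect.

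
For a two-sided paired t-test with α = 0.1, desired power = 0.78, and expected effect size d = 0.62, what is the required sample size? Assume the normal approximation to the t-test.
n = 16 pairs

Sample size formula (paired t-test, normal approximation):
n = ((z_{α/2} + z_β) / d)²

z_{α/2} = 1.645 (for α = 0.1, two-sided)
z_β = 0.772 (for power = 0.78)
d = 0.62

n = ((1.645 + 0.772) / 0.62)²
n = (3.898)²
n ≈ 15.19
Round up to the next whole number: n = 16 pairs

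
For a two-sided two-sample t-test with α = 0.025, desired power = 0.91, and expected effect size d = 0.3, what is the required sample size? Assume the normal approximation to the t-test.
n = 286 per group

Sample size formula (two-sample t-test, normal approximation):
n = 2 · ((z_{α/2} + z_β) / d)²

z_{α/2} = 2.241 (for α = 0.025, two-sided)
z_β = 1.341 (for power = 0.91)
d = 0.3

n = 2 · ((2.241 + 1.341) / 0.3)²
n = 2 · (11.940)²
n ≈ 285.13
Round up to the next whole number: n = 286 per group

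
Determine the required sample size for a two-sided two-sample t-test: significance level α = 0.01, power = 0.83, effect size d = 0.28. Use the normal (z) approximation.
n = 318 per group

Sample size formula (two-sample t-test, normal approximation):
n = 2 · ((z_{α/2} + z_β) / d)²

z_{α/2} = 2.576 (for α = 0.01, two-sided)
z_β = 0.954 (for power = 0.83)
d = 0.28

n = 2 · ((2.576 + 0.954) / 0.28)²
n = 2 · (12.607)²
n ≈ 317.87
Round up to the next whole number: n = 318 per group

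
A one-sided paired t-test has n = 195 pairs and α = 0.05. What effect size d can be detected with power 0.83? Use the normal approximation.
d ≈ 0.19

Minimum detectable effect (paired t-test, normal approximation):
d = (z_α + z_β) / √n
d = (1.645 + 0.954) / √195
d = 2.599 / 13.964
d ≈ 0.19

By Cohen's convention (0.2 small / 0.5 medium / 0.8 large): very small effect.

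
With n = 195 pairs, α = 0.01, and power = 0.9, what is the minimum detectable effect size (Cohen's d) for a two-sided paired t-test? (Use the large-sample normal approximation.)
d ≈ 0.28

Minimum detectable effect (paired t-test, normal approximation):
d = (z_{α/2} + z_β) / √n
d = (2.576 + 1.282) / √195
d = 3.857 / 13.964
d ≈ 0.28

By Cohen's convention (0.2 small / 0.5 medium / 0.8 large): small effect.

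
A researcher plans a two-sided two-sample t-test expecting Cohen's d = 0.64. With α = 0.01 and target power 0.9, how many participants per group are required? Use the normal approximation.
n = 73 per group

Sample size formula (two-sample t-test, normal approximation):
n = 2 · ((z_{α/2} + z_β) / d)²

z_{α/2} = 2.576 (for α = 0.01, two-sided)
z_β = 1.282 (for power = 0.9)
d = 0.64

n = 2 · ((2.576 + 1.282) / 0.64)²
n = 2 · (6.028)²
n ≈ 72.67
Round up to the next whole number: n = 73 per group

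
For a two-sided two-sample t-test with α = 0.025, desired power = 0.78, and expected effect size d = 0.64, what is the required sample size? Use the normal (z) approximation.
n = 45 per group

Sample size formula (two-sample t-test, normal approximation):
n = 2 · ((z_{α/2} + z_β) / d)²

z_{α/2} = 2.241 (for α = 0.025, two-sided)
z_β = 0.772 (for power = 0.78)
d = 0.64

n = 2 · ((2.241 + 0.772) / 0.64)²
n = 2 · (4.708)²
n ≈ 44.33
Round up to the next whole number: n = 45 per group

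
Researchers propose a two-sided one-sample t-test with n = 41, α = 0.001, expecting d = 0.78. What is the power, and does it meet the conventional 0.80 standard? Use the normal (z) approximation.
Power ≈ 0.96; the study is adequately powered (power ≥ 0.80)

Power calculation (one-sample t-test, normal approximation):
z_β = d · √n - z_{α/2}
z_β = 0.78 · √41 - 3.291
z_β = 0.78 · 6.403 - 3.291
z_β = 1.704

Power = Φ(z_β) = Φ(1.704) ≈ 0.956

Effect size d = 0.78 is medium by Cohen's convention (0.2/0.5/0.8).

Threshold: power ≥ 0.80 is conventionally adequate.
Power ≈ 0.96 → the study is adequately powered (power ≥ 0.80).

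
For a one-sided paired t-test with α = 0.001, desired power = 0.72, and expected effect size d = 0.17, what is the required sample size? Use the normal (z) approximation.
n = 467 pairs

Sample size formula (paired t-test, normal approximation):
n = ((z_α + z_β) / d)²

z_α = 3.090 (for α = 0.001, one-sided)
z_β = 0.583 (for power = 0.72)
d = 0.17

n = ((3.090 + 0.583) / 0.17)²
n = (21.606)²
n ≈ 466.82
Round up to the next whole number: n = 467 pairs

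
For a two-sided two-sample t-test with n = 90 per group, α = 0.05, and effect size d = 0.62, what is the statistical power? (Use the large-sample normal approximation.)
Power ≈ 0.99

Power calculation (two-sample t-test, normal approximation):
z_β = d · √(n/2) - z_{α/2}
z_β = 0.62 · √(90/2) - 1.960
z_β = 0.62 · 6.708 - 1.960
z_β = 2.199

Power = Φ(z_β) = Φ(2.199) ≈ 0.986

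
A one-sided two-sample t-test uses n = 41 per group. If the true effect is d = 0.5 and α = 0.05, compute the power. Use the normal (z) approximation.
Power ≈ 0.73

Power calculation (two-sample t-test, normal approximation):
z_β = d · √(n/2) - z_α
z_β = 0.5 · √(41/2) - 1.645
z_β = 0.5 · 4.528 - 1.645
z_β = 0.619

Power = Φ(z_β) = Φ(0.619) ≈ 0.732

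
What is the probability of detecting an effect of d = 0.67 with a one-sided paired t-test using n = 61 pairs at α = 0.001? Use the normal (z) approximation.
Power ≈ 0.98

Power calculation (paired t-test, normal approximation):
z_β = d · √n - z_α
z_β = 0.67 · √61 - 3.090
z_β = 0.67 · 7.810 - 3.090
z_β = 2.143

Power = Φ(z_β) = Φ(2.143) ≈ 0.984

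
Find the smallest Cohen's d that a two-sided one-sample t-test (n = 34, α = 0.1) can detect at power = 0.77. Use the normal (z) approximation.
d ≈ 0.41

Minimum detectable effect (one-sample t-test, normal approximation):
d = (z_{α/2} + z_β) / √n
d = (1.645 + 0.739) / √34
d = 2.384 / 5.831
d ≈ 0.41

By Cohen's convention (0.2 small / 0.5 medium / 0.8 large): small effect.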